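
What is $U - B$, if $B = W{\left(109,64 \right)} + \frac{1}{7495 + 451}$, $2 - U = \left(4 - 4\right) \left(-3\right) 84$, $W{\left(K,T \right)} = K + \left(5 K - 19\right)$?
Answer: $- \frac{5029819}{7946} \approx -633.0$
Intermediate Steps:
$W{\left(K,T \right)} = -19 + 6 K$ ($W{\left(K,T \right)} = K + \left(5 K - 19\right) = K + \left(-19 + 5 K\right) = -19 + 6 K$)
$U = 2$ ($U = 2 - \left(4 - 4\right) \left(-3\right) 84 = 2 - 0 \left(-3\right) 84 = 2 - 0 \cdot 84 = 2 - 0 = 2 + 0 = 2$)
$B = \frac{5045711}{7946}$ ($B = \left(-19 + 6 \cdot 109\right) + \frac{1}{7495 + 451} = \left(-19 + 654\right) + \frac{1}{7946} = 635 + \frac{1}{7946} = \frac{5045711}{7946} \approx 635.0$)
$U - B = 2 - \frac{5045711}{7946} = - \frac{5029819}{7946}$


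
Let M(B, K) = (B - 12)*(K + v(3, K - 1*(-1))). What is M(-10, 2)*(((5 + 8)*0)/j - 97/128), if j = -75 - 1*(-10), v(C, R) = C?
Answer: 5335/64 ≈ 83.359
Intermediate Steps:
j = -65 (j = -75 + 10 = -65)
M(B, K) = (-12 + B)*(3 + K) (M(B, K) = (B - 12)*(K + 3) = (-12 + B)*(3 + K))
M(-10, 2)*(((5 + 8)*0)/j - 97/128) = (-36 - 12*2 + 3*(-10) - 10*2)*(((5 + 8)*0)/(-65) - 97/128) = (-36 - 24 - 30 - 20)*((13*0)*(-1/65) - 97*1/128) = -110*(0*(-1/65) - 97/128) = -110*(0 - 97/128) = -110*(-97/128) = 5335/64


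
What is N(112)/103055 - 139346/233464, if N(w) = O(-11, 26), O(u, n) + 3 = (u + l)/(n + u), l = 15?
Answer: -107707051237/180447243900 ≈ -0.59689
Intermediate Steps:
O(u, n) = -3 + (15 + u)/(n + u) (O(u, n) = -3 + (u + 15)/(n + u) = -3 + (15 + u)/(n + u))
N(w) = -41/15 (N(w) = (15 - 3*26 - 2*(-11))/(26 - 11) = (15 - 78 + 22)/15 = (1/15)*(-41) = -41/15)
N(112)/103055 - 139346/233464 = -41/15/103055 - 139346/233464 = -41/15*1/103055 - 139346*1/233464 = -41/1545825 - 69673/116732 = -107707051237/180447243900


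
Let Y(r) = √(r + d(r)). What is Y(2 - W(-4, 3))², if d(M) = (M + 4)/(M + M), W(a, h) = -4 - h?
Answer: 175/18 ≈ 9.7222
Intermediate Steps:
d(M) = (4 + M)/(2*M) (d(M) = (4 + M)/((2*M)) = (4 + M)*(1/(2*M)) = (4 + M)/(2*M))
Y(r) = √(r + (4 + r)/(2*r))
Y(2 - W(-4, 3))² = (√(2 + 4*(2 - (-4 - 1*3)) + 8/(2 - (-4 - 1*3)))/2)² = (√(2 + 4*(2 - (-4 - 3)) + 8/(2 - (-4 - 3)))/2)² = (√(2 + 4*(2 - 1*(-7)) + 8/(2 - 1*(-7)))/2)² = (√(2 + 4*(2 + 7) + 8/(2 + 7))/2)² = (√(2 + 4*9 + 8/9)/2)² = (√(2 + 36 + 8*(⅑))/2)² = (√(2 + 36 + 8/9)/2)² = (√(350/9)/2)² = ((5*√14/3)/2)² = (5*√14/6)² = 175/18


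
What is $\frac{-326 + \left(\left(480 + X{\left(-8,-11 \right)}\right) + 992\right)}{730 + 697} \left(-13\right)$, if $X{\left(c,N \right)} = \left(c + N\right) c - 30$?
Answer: $- \frac{16484}{1427} \approx -11.552$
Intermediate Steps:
$X{\left(c,N \right)} = -30 + c \left(N + c\right)$ ($X{\left(c,N \right)} = \left(N + c\right) c - 30 = c \left(N + c\right) - 30 = -30 + c \left(N + c\right)$)
$\frac{-326 + \left(\left(480 + X{\left(-8,-11 \right)}\right) + 992\right)}{730 + 697} \left(-13\right) = \frac{-326 + \left(\left(480 - \left(-58 - 64\right)\right) + 992\right)}{730 + 697} \left(-13\right) = \frac{-326 + \left(\left(480 + \left(-30 + 64 + 88\right)\right) + 992\right)}{1427} \left(-13\right) = \left(-326 + \left(\left(480 + 122\right) + 992\right)\right) \frac{1}{1427} \left(-13\right) = \left(-326 + \left(602 + 992\right)\right) \frac{1}{1427} \left(-13\right) = \left(-326 + 1594\right) \frac{1}{1427} \left(-13\right) = 1268 \cdot \frac{1}{1427} \left(-13\right) = \frac{1268}{1427} \left(-13\right) = - \frac{16484}{1427}$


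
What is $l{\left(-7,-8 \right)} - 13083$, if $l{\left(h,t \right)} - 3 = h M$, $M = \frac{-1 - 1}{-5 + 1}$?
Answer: $- \frac{26167}{2} \approx -13084.0$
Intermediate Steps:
$M = \frac{1}{2}$ ($M = - \frac{2}{-4} = \left(-2\right) \left(- \frac{1}{4}\right) = \frac{1}{2} \approx 0.5$)
$l{\left(h,t \right)} = 3 + \frac{h}{2}$ ($l{\left(h,t \right)} = 3 + h \frac{1}{2} = 3 + \frac{h}{2}$)
$l{\left(-7,-8 \right)} - 13083 = \left(3 + \frac{1}{2} \left(-7\right)\right) - 13083 = \left(3 - \frac{7}{2}\right) - 13083 = - \frac{1}{2} - 13083 = - \frac{26167}{2}$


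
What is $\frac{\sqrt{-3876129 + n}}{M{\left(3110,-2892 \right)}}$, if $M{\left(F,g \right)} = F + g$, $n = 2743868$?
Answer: $\frac{i \sqrt{1132261}}{218} \approx 4.8811 i$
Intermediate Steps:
$\frac{\sqrt{-3876129 + n}}{M{\left(3110,-2892 \right)}} = \frac{\sqrt{-3876129 + 2743868}}{3110 - 2892} = \frac{\sqrt{-1132261}}{218} = i \sqrt{1132261} \cdot \frac{1}{218} = \frac{i \sqrt{1132261}}{218}$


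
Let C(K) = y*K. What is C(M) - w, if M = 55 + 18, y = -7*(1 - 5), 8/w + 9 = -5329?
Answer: 5455440/2669 ≈ 2044.0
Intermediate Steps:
w = -4/2669 (w = 8/(-9 - 5329) = 8/(-5338) = 8*(-1/5338) = -4/2669 ≈ -0.0014987)
y = 28 (y = -7*(-4) = 28)
M = 73
C(K) = 28*K
C(M) - w = 28*73 - 1*(-4/2669) = 2044 + 4/2669 = 5455440/2669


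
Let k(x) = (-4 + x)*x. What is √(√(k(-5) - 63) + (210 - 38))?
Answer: √(172 + 3*I*√2) ≈ 13.116 + 0.1617*I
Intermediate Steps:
k(x) = x*(-4 + x)
√(√(k(-5) - 63) + (210 - 38)) = √(√(-5*(-4 - 5) - 63) + (210 - 38)) = √(√(-5*(-9) - 63) + 172) = √(√(45 - 63) + 172) = √(√(-18) + 172) = √(3*I*√2 + 172) = √(172 + 3*I*√2)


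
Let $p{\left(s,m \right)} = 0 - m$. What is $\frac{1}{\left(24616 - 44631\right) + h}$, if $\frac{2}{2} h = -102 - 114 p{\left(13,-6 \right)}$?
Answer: $- \frac{1}{20801} \approx -4.8075 \cdot 10^{-5}$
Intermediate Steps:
$p{\left(s,m \right)} = - m$
$h = -786$ ($h = -102 - 114 \left(\left(-1\right) \left(-6\right)\right) = -102 - 684 = -786$)
$\frac{1}{\left(24616 - 44631\right) + h} = \frac{1}{\left(24616 - 44631\right) - 786} = \frac{1}{-20015 - 786} = \frac{1}{-20801} = - \frac{1}{20801}$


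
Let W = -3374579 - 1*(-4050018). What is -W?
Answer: -675439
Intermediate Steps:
W = 675439 (W = -3374579 + 4050018 = 675439)
-W = -1*675439 = -675439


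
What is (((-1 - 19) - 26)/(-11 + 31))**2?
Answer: 529/100 ≈ 5.2900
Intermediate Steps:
(((-1 - 19) - 26)/(-11 + 31))**2 = ((-20 - 26)/20)**2 = (-46*1/20)**2 = (-23/10)**2 = 529/100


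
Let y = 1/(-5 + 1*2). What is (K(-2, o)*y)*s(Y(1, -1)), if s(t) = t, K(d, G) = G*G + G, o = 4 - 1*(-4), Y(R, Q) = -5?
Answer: 120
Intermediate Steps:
o = 8 (o = 4 + 4 = 8)
K(d, G) = G + G² (K(d, G) = G² + G = G + G²)
y = -⅓ (y = 1/(-5 + 2) = 1/(-3) = -⅓ ≈ -0.33333)
(K(-2, o)*y)*s(Y(1, -1)) = ((8*(1 + 8))*(-⅓))*(-5) = ((8*9)*(-⅓))*(-5) = (72*(-⅓))*(-5) = -24*(-5) = 120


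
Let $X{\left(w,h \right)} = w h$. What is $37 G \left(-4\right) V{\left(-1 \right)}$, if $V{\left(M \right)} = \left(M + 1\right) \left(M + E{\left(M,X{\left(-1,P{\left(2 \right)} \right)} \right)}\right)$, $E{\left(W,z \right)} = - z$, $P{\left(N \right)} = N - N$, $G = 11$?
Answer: $0$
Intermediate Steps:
$P{\left(N \right)} = 0$
$X{\left(w,h \right)} = h w$
$V{\left(M \right)} = M \left(1 + M\right)$ ($V{\left(M \right)} = \left(M + 1\right) \left(M - 0 \left(-1\right)\right) = \left(1 + M\right) \left(M - 0\right) = \left(1 + M\right) \left(M + 0\right) = \left(1 + M\right) M = M \left(1 + M\right)$)
$37 G \left(-4\right) V{\left(-1 \right)} = 37 \cdot 11 \left(-4\right) \left(- (1 - 1)\right) = 37 \left(-44\right) \left(\left(-1\right) 0\right) = \left(-1628\right) 0 = 0$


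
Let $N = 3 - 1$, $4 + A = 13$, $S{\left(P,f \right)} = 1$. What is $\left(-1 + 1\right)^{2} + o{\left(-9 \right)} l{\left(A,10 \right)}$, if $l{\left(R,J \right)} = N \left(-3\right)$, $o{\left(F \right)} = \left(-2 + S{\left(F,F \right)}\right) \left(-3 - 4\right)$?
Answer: $-42$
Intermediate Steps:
$A = 9$ ($A = -4 + 13 = 9$)
$N = 2$
$o{\left(F \right)} = 7$ ($o{\left(F \right)} = \left(-2 + 1\right) \left(-3 - 4\right) = \left(-1\right) \left(-7\right) = 7$)
$l{\left(R,J \right)} = -6$ ($l{\left(R,J \right)} = 2 \left(-3\right) = -6$)
$\left(-1 + 1\right)^{2} + o{\left(-9 \right)} l{\left(A,10 \right)} = \left(-1 + 1\right)^{2} + 7 \left(-6\right) = 0^{2} - 42 = 0 - 42 = -42$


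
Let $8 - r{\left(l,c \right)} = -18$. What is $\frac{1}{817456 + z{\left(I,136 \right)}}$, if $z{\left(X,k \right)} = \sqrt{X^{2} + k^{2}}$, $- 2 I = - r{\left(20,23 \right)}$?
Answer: $\frac{817456}{668234293271} - \frac{\sqrt{18665}}{668234293271} \approx 1.2231 \cdot 10^{-6}$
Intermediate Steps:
$r{\left(l,c \right)} = 26$ ($r{\left(l,c \right)} = 8 - -18 = 8 + 18 = 26$)
$I = 13$ ($I = - \frac{\left(-1\right) 26}{2} = \left(- \frac{1}{2}\right) \left(-26\right) = 13$)
$\frac{1}{817456 + z{\left(I,136 \right)}} = \frac{1}{817456 + \sqrt{13^{2} + 136^{2}}} = \frac{1}{817456 + \sqrt{169 + 18496}} = \frac{1}{817456 + \sqrt{18665}}$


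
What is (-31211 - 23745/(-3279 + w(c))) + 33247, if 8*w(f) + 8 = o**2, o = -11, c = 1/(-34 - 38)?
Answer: 53368244/26119 ≈ 2043.3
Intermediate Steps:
c = -1/72 (c = 1/(-72) = -1/72 ≈ -0.013889)
w(f) = 113/8 (w(f) = -1 + (1/8)*(-11)**2 = -1 + (1/8)*121 = -1 + 121/8 = 113/8)
(-31211 - 23745/(-3279 + w(c))) + 33247 = (-31211 - 23745/(-3279 + 113/8)) + 33247 = (-31211 - 23745/(-26119/8)) + 33247 = (-31211 - 23745*(-8/26119)) + 33247 = (-31211 + 189960/26119) + 33247 = -815010149/26119 + 33247 = 53368244/26119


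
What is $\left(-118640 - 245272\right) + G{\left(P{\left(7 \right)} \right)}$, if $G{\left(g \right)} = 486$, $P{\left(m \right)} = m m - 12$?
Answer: $-363426$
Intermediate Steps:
$P{\left(m \right)} = -12 + m^{2}$ ($P{\left(m \right)} = m^{2} - 12 = -12 + m^{2}$)
$\left(-118640 - 245272\right) + G{\left(P{\left(7 \right)} \right)} = \left(-118640 - 245272\right) + 486 = -363912 + 486 = -363426$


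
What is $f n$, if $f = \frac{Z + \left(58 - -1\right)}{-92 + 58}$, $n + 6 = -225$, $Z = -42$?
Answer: $\frac{231}{2} \approx 115.5$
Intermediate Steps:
$n = -231$ ($n = -6 - 225 = -231$)
$f = - \frac{1}{2}$ ($f = \frac{-42 + \left(58 - -1\right)}{-92 + 58} = \frac{-42 + \left(58 + 1\right)}{-34} = \left(-42 + 59\right) \left(- \frac{1}{34}\right) = 17 \left(- \frac{1}{34}\right) = - \frac{1}{2} \approx -0.5$)
$f n = \left(- \frac{1}{2}\right) \left(-231\right) = \frac{231}{2}$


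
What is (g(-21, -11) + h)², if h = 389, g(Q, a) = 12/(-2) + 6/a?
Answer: 17698849/121 ≈ 1.4627e+5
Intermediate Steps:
g(Q, a) = -6 + 6/a (g(Q, a) = 12*(-½) + 6/a = -6 + 6/a)
(g(-21, -11) + h)² = ((-6 + 6/(-11)) + 389)² = ((-6 + 6*(-1/11)) + 389)² = ((-6 - 6/11) + 389)² = (-72/11 + 389)² = (4207/11)² = 17698849/121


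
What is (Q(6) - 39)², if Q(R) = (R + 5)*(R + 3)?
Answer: 3600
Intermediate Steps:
Q(R) = (3 + R)*(5 + R) (Q(R) = (5 + R)*(3 + R) = (3 + R)*(5 + R))
(Q(6) - 39)² = ((15 + 6² + 8*6) - 39)² = ((15 + 36 + 48) - 39)² = (99 - 39)² = 60² = 3600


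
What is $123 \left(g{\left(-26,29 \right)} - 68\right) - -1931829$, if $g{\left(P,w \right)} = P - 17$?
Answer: $1918176$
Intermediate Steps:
$g{\left(P,w \right)} = -17 + P$ ($g{\left(P,w \right)} = P - 17 = -17 + P$)
$123 \left(g{\left(-26,29 \right)} - 68\right) - -1931829 = 123 \left(\left(-17 - 26\right) - 68\right) - -1931829 = 123 \left(-43 - 68\right) + 1931829 = 123 \left(-111\right) + 1931829 = -13653 + 1931829 = 1918176$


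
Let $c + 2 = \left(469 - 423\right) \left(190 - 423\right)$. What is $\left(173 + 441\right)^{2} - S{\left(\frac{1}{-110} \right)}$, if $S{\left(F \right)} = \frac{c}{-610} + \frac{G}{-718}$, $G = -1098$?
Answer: $\frac{8255417067}{21899} \approx 3.7698 \cdot 10^{5}$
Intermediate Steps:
$c = -10720$ ($c = -2 + \left(469 - 423\right) \left(190 - 423\right) = -2 + 46 \left(-233\right) = -2 - 10718 = -10720$)
$S{\left(F \right)} = \frac{418337}{21899}$ ($S{\left(F \right)} = - \frac{10720}{-610} - \frac{1098}{-718} = \left(-10720\right) \left(- \frac{1}{610}\right) - - \frac{549}{359} = \frac{1072}{61} + \frac{549}{359} = \frac{418337}{21899}$)
$\left(173 + 441\right)^{2} - S{\left(\frac{1}{-110} \right)} = \left(173 + 441\right)^{2} - \frac{418337}{21899} = 614^{2} - \frac{418337}{21899} = 376996 - \frac{418337}{21899} = \frac{8255417067}{21899}$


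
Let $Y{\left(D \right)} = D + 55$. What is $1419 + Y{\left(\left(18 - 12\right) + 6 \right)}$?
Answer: $1486$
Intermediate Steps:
$Y{\left(D \right)} = 55 + D$
$1419 + Y{\left(\left(18 - 12\right) + 6 \right)} = 1419 + \left(55 + \left(\left(18 - 12\right) + 6\right)\right) = 1419 + \left(55 + \left(6 + 6\right)\right) = 1419 + \left(55 + 12\right) = 1419 + 67 = 1486$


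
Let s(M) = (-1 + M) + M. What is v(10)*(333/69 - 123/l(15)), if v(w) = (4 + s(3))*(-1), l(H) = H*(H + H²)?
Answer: -396771/9200 ≈ -43.127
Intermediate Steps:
s(M) = -1 + 2*M
v(w) = -9 (v(w) = (4 + (-1 + 2*3))*(-1) = (4 + (-1 + 6))*(-1) = (4 + 5)*(-1) = 9*(-1) = -9)
v(10)*(333/69 - 123/l(15)) = -9*(333/69 - 123*1/(225*(1 + 15))) = -9*(333*(1/69) - 123/(225*16)) = -9*(111/23 - 123/3600) = -9*(111/23 - 123*1/3600) = -9*(111/23 - 41/1200) = -9*132257/27600 = -396771/9200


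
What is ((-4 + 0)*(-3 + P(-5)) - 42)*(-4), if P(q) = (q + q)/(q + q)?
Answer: 136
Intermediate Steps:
P(q) = 1 (P(q) = (2*q)/((2*q)) = (2*q)*(1/(2*q)) = 1)
((-4 + 0)*(-3 + P(-5)) - 42)*(-4) = ((-4 + 0)*(-3 + 1) - 42)*(-4) = (-4*(-2) - 42)*(-4) = (8 - 42)*(-4) = -34*(-4) = 136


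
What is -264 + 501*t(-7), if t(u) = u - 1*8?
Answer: -7779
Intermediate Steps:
t(u) = -8 + u (t(u) = u - 8 = -8 + u)
-264 + 501*t(-7) = -264 + 501*(-8 - 7) = -264 + 501*(-15) = -264 - 7515 = -7779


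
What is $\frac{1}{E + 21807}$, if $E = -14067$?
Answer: $\frac{1}{7740} \approx 0.0001292$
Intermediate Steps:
$\frac{1}{E + 21807} = \frac{1}{-14067 + 21807} = \frac{1}{7740}$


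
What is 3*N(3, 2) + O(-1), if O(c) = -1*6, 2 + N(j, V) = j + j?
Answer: 6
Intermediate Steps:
N(j, V) = -2 + 2*j (N(j, V) = -2 + (j + j) = -2 + 2*j)
O(c) = -6
3*N(3, 2) + O(-1) = 3*(-2 + 2*3) - 6 = 3*(-2 + 6) - 6 = 3*4 - 6 = 12 - 6 = 6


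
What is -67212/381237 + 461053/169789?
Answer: 54786201431/21576616331 ≈ 2.5391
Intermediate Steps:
-67212/381237 + 461053/169789 = -67212*1/381237 + 461053*(1/169789) = -22404/127079 + 461053/169789 = 54786201431/21576616331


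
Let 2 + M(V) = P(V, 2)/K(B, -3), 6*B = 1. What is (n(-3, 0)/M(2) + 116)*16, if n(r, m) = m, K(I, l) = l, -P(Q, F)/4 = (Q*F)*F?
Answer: 1856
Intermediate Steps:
P(Q, F) = -4*Q*F**2 (P(Q, F) = -4*Q*F*F = -4*F*Q*F = -4*Q*F**2)
B = 1/6 (B = (1/6)*1 = 1/6 ≈ 0.16667)
M(V) = -2 + 16*V/3 (M(V) = -2 - 4*V*2**2/(-3) = -2 - 4*V*4*(-1/3) = -2 - 16*V*(-1/3) = -2 + 16*V/3)
(n(-3, 0)/M(2) + 116)*16 = (0/(-2 + (16/3)*2) + 116)*16 = (0/(-2 + 32/3) + 116)*16 = (0/(26/3) + 116)*16 = (0*(3/26) + 116)*16 = (0 + 116)*16 = 116*16 = 1856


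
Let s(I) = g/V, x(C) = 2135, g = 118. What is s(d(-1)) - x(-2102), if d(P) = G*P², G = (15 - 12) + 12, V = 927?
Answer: -1979027/927 ≈ -2134.9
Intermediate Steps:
G = 15 (G = 3 + 12 = 15)
d(P) = 15*P²
s(I) = 118/927
s(d(-1)) - x(-2102) = 118/927 - 1*2135 = 118/927 - 2135 = -1979027/927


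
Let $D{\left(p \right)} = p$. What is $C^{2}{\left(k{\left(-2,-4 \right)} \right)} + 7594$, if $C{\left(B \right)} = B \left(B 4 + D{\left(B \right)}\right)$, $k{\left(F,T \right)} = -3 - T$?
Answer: $7619$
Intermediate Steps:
$C{\left(B \right)} = 5 B^{2}$ ($C{\left(B \right)} = B \left(B 4 + B\right) = B \left(4 B + B\right) = B 5 B = 5 B^{2}$)
$C^{2}{\left(k{\left(-2,-4 \right)} \right)} + 7594 = \left(5 \left(-3 - -4\right)^{2}\right)^{2} + 7594 = \left(5 \left(-3 + 4\right)^{2}\right)^{2} + 7594 = \left(5 \cdot 1^{2}\right)^{2} + 7594 = \left(5 \cdot 1\right)^{2} + 7594 = 5^{2} + 7594 = 25 + 7594 = 7619$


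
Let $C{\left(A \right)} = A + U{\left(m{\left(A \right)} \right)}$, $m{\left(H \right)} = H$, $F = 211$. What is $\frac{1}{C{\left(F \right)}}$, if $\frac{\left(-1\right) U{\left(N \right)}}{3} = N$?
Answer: $- \frac{1}{422} \approx -0.0023697$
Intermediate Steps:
$U{\left(N \right)} = - 3 N$
$C{\left(A \right)} = - 2 A$ ($C{\left(A \right)} = A - 3 A = - 2 A$)
$\frac{1}{C{\left(F \right)}} = \frac{1}{\left(-2\right) 211} = \frac{1}{-422} = - \frac{1}{422}$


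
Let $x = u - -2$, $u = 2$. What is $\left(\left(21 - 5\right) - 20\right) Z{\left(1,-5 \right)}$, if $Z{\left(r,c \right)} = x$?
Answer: $-16$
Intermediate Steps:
$x = 4$ ($x = 2 - -2 = 2 + 2 = 4$)
$Z{\left(r,c \right)} = 4$
$\left(\left(21 - 5\right) - 20\right) Z{\left(1,-5 \right)} = \left(\left(21 - 5\right) - 20\right) 4 = \left(16 - 20\right) 4 = \left(-4\right) 4 = -16$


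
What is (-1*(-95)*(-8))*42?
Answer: -31920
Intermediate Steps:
(-1*(-95)*(-8))*42 = (95*(-8))*42 = -760*42 = -31920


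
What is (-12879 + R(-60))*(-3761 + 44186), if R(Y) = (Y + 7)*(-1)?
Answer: -518491050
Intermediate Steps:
R(Y) = -7 - Y (R(Y) = (7 + Y)*(-1) = -7 - Y)
(-12879 + R(-60))*(-3761 + 44186) = (-12879 + (-7 - 1*(-60)))*(-3761 + 44186) = (-12879 + (-7 + 60))*40425 = (-12879 + 53)*40425 = -12826*40425 = -518491050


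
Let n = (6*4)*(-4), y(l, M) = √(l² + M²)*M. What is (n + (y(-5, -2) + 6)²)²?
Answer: 19840 - 2688*√29 ≈ 5364.7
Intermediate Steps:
y(l, M) = M*√(M² + l²) (y(l, M) = √(M² + l²)*M = M*√(M² + l²))
n = -96 (n = 24*(-4) = -96)
(n + (y(-5, -2) + 6)²)² = (-96 + (-2*√((-2)² + (-5)²) + 6)²)² = (-96 + (-2*√(4 + 25) + 6)²)² = (-96 + (-2*√29 + 6)²)² = (-96 + (6 - 2*√29)²)²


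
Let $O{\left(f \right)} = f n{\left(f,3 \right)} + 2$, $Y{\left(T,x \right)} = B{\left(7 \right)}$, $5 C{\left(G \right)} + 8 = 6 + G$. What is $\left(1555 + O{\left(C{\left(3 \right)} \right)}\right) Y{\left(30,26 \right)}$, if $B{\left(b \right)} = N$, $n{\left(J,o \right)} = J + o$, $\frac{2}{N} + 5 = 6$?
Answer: $\frac{77882}{25} \approx 3115.3$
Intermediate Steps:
$C{\left(G \right)} = - \frac{2}{5} + \frac{G}{5}$ ($C{\left(G \right)} = - \frac{8}{5} + \frac{6 + G}{5} = - \frac{8}{5} + \left(\frac{6}{5} + \frac{G}{5}\right) = - \frac{2}{5} + \frac{G}{5}$)
$N = 2$ ($N = \frac{2}{-5 + 6} = \frac{2}{1} = 2 \cdot 1 = 2$)
$B{\left(b \right)} = 2$
$Y{\left(T,x \right)} = 2$
$O{\left(f \right)} = 2 + f \left(3 + f\right)$ ($O{\left(f \right)} = f \left(f + 3\right) + 2 = f \left(3 + f\right) + 2 = 2 + f \left(3 + f\right)$)
$\left(1555 + O{\left(C{\left(3 \right)} \right)}\right) Y{\left(30,26 \right)} = \left(1555 + \left(2 + \left(- \frac{2}{5} + \frac{1}{5} \cdot 3\right) \left(3 + \left(- \frac{2}{5} + \frac{1}{5} \cdot 3\right)\right)\right)\right) 2 = \left(1555 + \left(2 + \left(- \frac{2}{5} + \frac{3}{5}\right) \left(3 + \left(- \frac{2}{5} + \frac{3}{5}\right)\right)\right)\right) 2 = \left(1555 + \left(2 + \frac{3 + \frac{1}{5}}{5}\right)\right) 2 = \left(1555 + \left(2 + \frac{1}{5} \cdot \frac{16}{5}\right)\right) 2 = \left(1555 + \left(2 + \frac{16}{25}\right)\right) 2 = \left(1555 + \frac{66}{25}\right) 2 = \frac{38941}{25} \cdot 2 = \frac{77882}{25}$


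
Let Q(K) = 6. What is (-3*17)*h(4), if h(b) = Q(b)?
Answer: -306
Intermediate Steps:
h(b) = 6
(-3*17)*h(4) = -3*17*6 = -51*6 = -306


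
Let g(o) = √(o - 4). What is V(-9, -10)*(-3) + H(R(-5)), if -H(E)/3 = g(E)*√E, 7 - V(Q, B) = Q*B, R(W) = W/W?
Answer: 249 - 3*I*√3 ≈ 249.0 - 5.1962*I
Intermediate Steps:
R(W) = 1
g(o) = √(-4 + o)
V(Q, B) = 7 - B*Q (V(Q, B) = 7 - Q*B = 7 - B*Q)
H(E) = -3*√E*√(-4 + E) (H(E) = -3*√(-4 + E)*√E = -3*√E*√(-4 + E))
V(-9, -10)*(-3) + H(R(-5)) = (7 - 1*(-10)*(-9))*(-3) - 3*√1*√(-4 + 1) = (7 - 90)*(-3) - 3*1*√(-3) = -83*(-3) - 3*1*I*√3 = 249 - 3*I*√3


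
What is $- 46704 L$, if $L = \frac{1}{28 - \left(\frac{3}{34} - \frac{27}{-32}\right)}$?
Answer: $- \frac{25406976}{14725} \approx -1725.4$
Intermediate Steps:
$L = \frac{544}{14725}$ ($L = \frac{1}{28 - \left(3 \cdot \frac{1}{34} - - \frac{27}{32}\right)} = \frac{1}{28 - \left(\frac{3}{34} + \frac{27}{32}\right)} = \frac{1}{28 - \frac{507}{544}} = \frac{1}{\frac{14725}{544}} = \frac{544}{14725} \approx 0.036944$)
$- 46704 L = \left(-46704\right) \frac{544}{14725} = - \frac{25406976}{14725}$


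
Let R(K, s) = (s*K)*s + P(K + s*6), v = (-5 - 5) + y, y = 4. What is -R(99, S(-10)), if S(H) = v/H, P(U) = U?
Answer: -3456/25 ≈ -138.24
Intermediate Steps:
v = -6 (v = (-5 - 5) + 4 = -10 + 4 = -6)
S(H) = -6/H
R(K, s) = K + 6*s + K*s² (R(K, s) = (s*K)*s + (K + s*6) = (K*s)*s + (K + 6*s) = K*s² + (K + 6*s) = K + 6*s + K*s²)
-R(99, S(-10)) = -(99 + 6*(-6/(-10)) + 99*(-6/(-10))²) = -(99 + 6*(-6*(-⅒)) + 99*(-6*(-⅒))²) = -(99 + 6*(⅗) + 99*(⅗)²) = -(99 + 18/5 + 99*(9/25)) = -(99 + 18/5 + 891/25) = -1*3456/25 = -3456/25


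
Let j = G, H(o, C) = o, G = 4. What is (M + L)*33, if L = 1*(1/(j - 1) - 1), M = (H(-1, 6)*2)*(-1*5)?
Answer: 308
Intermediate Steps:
M = 10 (M = (-1*2)*(-1*5) = -2*(-5) = 10)
j = 4
L = -⅔ (L = 1*(1/(4 - 1) - 1) = 1*(1/3 - 1) = 1*(⅓ - 1) = 1*(-⅔) = -⅔ ≈ -0.66667)
(M + L)*33 = (10 - ⅔)*33 = (28/3)*33 = 308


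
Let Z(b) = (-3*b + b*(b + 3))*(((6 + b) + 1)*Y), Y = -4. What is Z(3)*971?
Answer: -349560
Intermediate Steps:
Z(b) = (-28 - 4*b)*(-3*b + b*(3 + b)) (Z(b) = (-3*b + b*(b + 3))*(((6 + b) + 1)*(-4)) = (-3*b + b*(3 + b))*((7 + b)*(-4)) = (-3*b + b*(3 + b))*(-28 - 4*b) = (-28 - 4*b)*(-3*b + b*(3 + b)))
Z(3)*971 = (4*3**2*(-7 - 1*3))*971 = (4*9*(-7 - 3))*971 = (4*9*(-10))*971 = -360*971 = -349560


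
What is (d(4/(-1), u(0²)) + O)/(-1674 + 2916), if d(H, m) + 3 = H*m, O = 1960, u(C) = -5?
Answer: 659/414 ≈ 1.5918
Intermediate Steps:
d(H, m) = -3 + H*m
(d(4/(-1), u(0²)) + O)/(-1674 + 2916) = ((-3 + (4/(-1))*(-5)) + 1960)/(-1674 + 2916) = ((-3 + (4*(-1))*(-5)) + 1960)/1242 = ((-3 - 4*(-5)) + 1960)*(1/1242) = ((-3 + 20) + 1960)*(1/1242) = (17 + 1960)*(1/1242) = 1977*(1/1242) = 659/414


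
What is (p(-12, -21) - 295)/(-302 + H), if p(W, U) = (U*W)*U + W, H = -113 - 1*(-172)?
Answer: 5599/243 ≈ 23.041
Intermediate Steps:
H = 59 (H = -113 + 172 = 59)
p(W, U) = W + W*U² (p(W, U) = W*U² + W = W + W*U²)
(p(-12, -21) - 295)/(-302 + H) = (-12*(1 + (-21)²) - 295)/(-302 + 59) = (-12*(1 + 441) - 295)/(-243) = (-12*442 - 295)*(-1/243) = (-5304 - 295)*(-1/243) = -5599*(-1/243) = 5599/243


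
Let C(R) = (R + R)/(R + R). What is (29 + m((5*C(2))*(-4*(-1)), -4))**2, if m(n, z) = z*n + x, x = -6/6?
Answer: 2704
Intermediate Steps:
x = -1 (x = -6*1/6 = -1)
C(R) = 1 (C(R) = (2*R)/((2*R)) = (2*R)*(1/(2*R)) = 1)
m(n, z) = -1 + n*z (m(n, z) = z*n - 1 = n*z - 1 = -1 + n*z)
(29 + m((5*C(2))*(-4*(-1)), -4))**2 = (29 + (-1 + ((5*1)*(-4*(-1)))*(-4)))**2 = (29 + (-1 + (5*4)*(-4)))**2 = (29 + (-1 + 20*(-4)))**2 = (29 + (-1 - 80))**2 = (29 - 81)**2 = (-52)**2 = 2704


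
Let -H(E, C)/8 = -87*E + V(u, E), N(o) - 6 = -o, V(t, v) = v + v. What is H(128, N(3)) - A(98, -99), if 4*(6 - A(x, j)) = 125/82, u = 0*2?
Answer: 28547277/328 ≈ 87034.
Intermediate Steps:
u = 0
V(t, v) = 2*v
N(o) = 6 - o
H(E, C) = 680*E (H(E, C) = -8*(-87*E + 2*E) = -(-680)*E = 680*E)
A(x, j) = 1843/328 (A(x, j) = 6 - 125/(4*82) = 6 - ¼*125/82 = 6 - 125/328 = 1843/328)
H(128, N(3)) - A(98, -99) = 680*128 - 1*1843/328 = 87040 - 1843/328 = 28547277/328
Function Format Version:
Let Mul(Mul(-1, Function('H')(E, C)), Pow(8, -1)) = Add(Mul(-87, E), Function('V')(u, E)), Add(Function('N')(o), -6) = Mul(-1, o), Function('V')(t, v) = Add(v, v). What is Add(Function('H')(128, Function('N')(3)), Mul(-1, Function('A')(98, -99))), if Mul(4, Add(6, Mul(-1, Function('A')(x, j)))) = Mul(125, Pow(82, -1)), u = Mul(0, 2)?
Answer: Rational(28547277, 328) ≈ 87034.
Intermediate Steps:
u = 0
Function('V')(t, v) = Mul(2, v)
Function('N')(o) = Add(6, Mul(-1, o))
Function('H')(E, C) = Mul(680, E) (Function('H')(E, C) = Mul(-8, Add(Mul(-87, E), Mul(2, E))) = Mul(-8, Mul(-85, E)) = Mul(680, E))
Function('A')(x, j) = Rational(1843, 328) (Function('A')(x, j) = Add(6, Mul(Rational(-1, 4), Mul(125, Pow(82, -1)))) = Add(6, Mul(Rational(-1, 4), Mul(125, Rational(1, 82)))) = Add(6, Mul(Rational(-1, 4), Rational(125, 82))) = Add(6, Rational(-125, 328)) = Rational(1843, 328))
Add(Function('H')(128, Function('N')(3)), Mul(-1, Function('A')(98, -99))) = Add(Mul(680, 128), Mul(-1, Rational(1843, 328))) = Add(87040, Rational(-1843, 328)) = Rational(28547277, 328)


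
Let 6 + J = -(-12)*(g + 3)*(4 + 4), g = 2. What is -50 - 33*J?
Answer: -15692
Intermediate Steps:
J = 474 (J = -6 - (-12)*(2 + 3)*(4 + 4) = -6 - (-12)*5*8 = -6 - (-12)*40 = -6 - 3*(-160) = -6 + 480 = 474)
-50 - 33*J = -50 - 33*474 = -50 - 15642 = -15692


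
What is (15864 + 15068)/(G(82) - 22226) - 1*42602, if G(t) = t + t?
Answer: -469958128/11031 ≈ -42603.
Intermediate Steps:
G(t) = 2*t
(15864 + 15068)/(G(82) - 22226) - 1*42602 = (15864 + 15068)/(2*82 - 22226) - 1*42602 = 30932/(164 - 22226) - 42602 = 30932/(-22062) - 42602 = 30932*(-1/22062) - 42602 = -15466/11031 - 42602 = -469958128/11031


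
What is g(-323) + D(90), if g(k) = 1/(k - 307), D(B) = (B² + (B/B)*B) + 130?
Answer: 5241599/630 ≈ 8320.0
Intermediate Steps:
D(B) = 130 + B + B² (D(B) = (B² + 1*B) + 130 = (B² + B) + 130 = (B + B²) + 130 = 130 + B + B²)
g(k) = 1/(-307 + k)
g(-323) + D(90) = 1/(-307 - 323) + (130 + 90 + 90²) = 1/(-630) + (130 + 90 + 8100) = -1/630 + 8320 = 5241599/630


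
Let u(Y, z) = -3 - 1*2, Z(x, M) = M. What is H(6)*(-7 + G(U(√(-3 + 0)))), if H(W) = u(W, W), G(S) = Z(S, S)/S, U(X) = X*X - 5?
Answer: 30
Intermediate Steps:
u(Y, z) = -5 (u(Y, z) = -3 - 2 = -5)
U(X) = -5 + X² (U(X) = X² - 5 = -5 + X²)
G(S) = 1 (G(S) = S/S = 1)
H(W) = -5
H(6)*(-7 + G(U(√(-3 + 0)))) = -5*(-7 + 1) = -5*(-6) = 30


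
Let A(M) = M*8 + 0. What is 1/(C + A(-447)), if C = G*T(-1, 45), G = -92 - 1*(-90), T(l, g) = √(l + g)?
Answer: -447/1598450 + √11/3196900 ≈ -0.00027861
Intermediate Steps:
T(l, g) = √(g + l)
A(M) = 8*M (A(M) = 8*M + 0 = 8*M)
G = -2 (G = -92 + 90 = -2)
C = -4*√11 (C = -2*√(45 - 1) = -4*√11 ≈ -13.266)
1/(C + A(-447)) = 1/(-4*√11 + 8*(-447)) = 1/(-4*√11 - 3576) = 1/(-3576 - 4*√11)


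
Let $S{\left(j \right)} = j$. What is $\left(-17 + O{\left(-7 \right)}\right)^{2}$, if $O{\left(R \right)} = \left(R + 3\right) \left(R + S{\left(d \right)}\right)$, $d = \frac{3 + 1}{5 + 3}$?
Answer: $81$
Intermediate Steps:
$d = \frac{1}{2}$ ($d = \frac{4}{8} = 4 \cdot \frac{1}{8} = \frac{1}{2} \approx 0.5$)
$O{\left(R \right)} = \left(\frac{1}{2} + R\right) \left(3 + R\right)$ ($O{\left(R \right)} = \left(R + 3\right) \left(R + \frac{1}{2}\right) = \left(3 + R\right) \left(\frac{1}{2} + R\right) = \left(\frac{1}{2} + R\right) \left(3 + R\right)$)
$\left(-17 + O{\left(-7 \right)}\right)^{2} = \left(-17 + \left(\frac{3}{2} + \left(-7\right)^{2} + \frac{7}{2} \left(-7\right)\right)\right)^{2} = \left(-17 + \left(\frac{3}{2} + 49 - \frac{49}{2}\right)\right)^{2} = \left(-17 + 26\right)^{2} = 9^{2} = 81$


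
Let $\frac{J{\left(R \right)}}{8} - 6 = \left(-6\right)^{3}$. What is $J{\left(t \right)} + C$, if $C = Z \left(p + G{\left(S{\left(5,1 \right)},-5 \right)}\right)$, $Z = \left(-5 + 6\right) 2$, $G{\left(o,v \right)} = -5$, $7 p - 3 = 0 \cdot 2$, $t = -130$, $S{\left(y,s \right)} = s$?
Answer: $- \frac{11824}{7} \approx -1689.1$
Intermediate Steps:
$p = \frac{3}{7}$ ($p = \frac{3}{7} + \frac{0 \cdot 2}{7} = \frac{3}{7} + \frac{1}{7} \cdot 0 = \frac{3}{7} + 0 = \frac{3}{7} \approx 0.42857$)
$Z = 2$ ($Z = 1 \cdot 2 = 2$)
$J{\left(R \right)} = -1680$ ($J{\left(R \right)} = 48 + 8 \left(-6\right)^{3} = 48 + 8 \left(-216\right) = 48 - 1728 = -1680$)
$C = - \frac{64}{7}$ ($C = 2 \left(\frac{3}{7} - 5\right) = 2 \left(- \frac{32}{7}\right) = - \frac{64}{7} \approx -9.1429$)
$J{\left(t \right)} + C = -1680 - \frac{64}{7} = - \frac{11824}{7}$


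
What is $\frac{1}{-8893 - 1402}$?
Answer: $- \frac{1}{10295} \approx -9.7134 \cdot 10^{-5}$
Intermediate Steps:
$\frac{1}{-8893 - 1402} = \frac{1}{-10295} = - \frac{1}{10295}$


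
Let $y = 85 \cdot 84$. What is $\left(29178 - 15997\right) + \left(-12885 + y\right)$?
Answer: $7436$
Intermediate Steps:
$y = 7140$
$\left(29178 - 15997\right) + \left(-12885 + y\right) = \left(29178 - 15997\right) + \left(-12885 + 7140\right) = 13181 - 5745 = 7436$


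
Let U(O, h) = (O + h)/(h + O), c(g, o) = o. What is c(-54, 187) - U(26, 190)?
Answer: 186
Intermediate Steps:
U(O, h) = 1 (U(O, h) = (O + h)/(O + h) = 1)
c(-54, 187) - U(26, 190) = 187 - 1*1 = 187 - 1 = 186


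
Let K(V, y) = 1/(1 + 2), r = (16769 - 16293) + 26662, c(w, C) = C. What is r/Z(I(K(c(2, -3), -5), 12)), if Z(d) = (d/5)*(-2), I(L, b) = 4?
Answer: -67845/4 ≈ -16961.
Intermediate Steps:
r = 27138 (r = 476 + 26662 = 27138)
K(V, y) = ⅓ (K(V, y) = 1/3 = ⅓)
Z(d) = -2*d/5 (Z(d) = (d/5)*(-2) = -2*d/5)
r/Z(I(K(c(2, -3), -5), 12)) = 27138/((-⅖*4)) = 27138/(-8/5) = 27138*(-5/8) = -67845/4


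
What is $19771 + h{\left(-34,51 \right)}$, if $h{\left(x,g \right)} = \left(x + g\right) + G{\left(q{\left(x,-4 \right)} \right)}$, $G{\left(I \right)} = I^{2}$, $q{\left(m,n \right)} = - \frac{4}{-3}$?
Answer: $\frac{178108}{9} \approx 19790.0$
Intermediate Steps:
$q{\left(m,n \right)} = \frac{4}{3}$ ($q{\left(m,n \right)} = \left(-4\right) \left(- \frac{1}{3}\right) = \frac{4}{3}$)
$h{\left(x,g \right)} = \frac{16}{9} + g + x$ ($h{\left(x,g \right)} = \left(x + g\right) + \left(\frac{4}{3}\right)^{2} = \left(g + x\right) + \frac{16}{9} = \frac{16}{9} + g + x$)
$19771 + h{\left(-34,51 \right)} = 19771 + \left(\frac{16}{9} + 51 - 34\right) = 19771 + \frac{169}{9} = \frac{178108}{9}$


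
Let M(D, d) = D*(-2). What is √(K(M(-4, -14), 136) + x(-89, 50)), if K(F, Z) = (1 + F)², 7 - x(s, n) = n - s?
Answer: I*√51 ≈ 7.1414*I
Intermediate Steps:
M(D, d) = -2*D
x(s, n) = 7 + s - n (x(s, n) = 7 - (n - s) = 7 + (s - n) = 7 + s - n)
√(K(M(-4, -14), 136) + x(-89, 50)) = √((1 - 2*(-4))² + (7 - 89 - 1*50)) = √((1 + 8)² + (7 - 89 - 50)) = √(9² - 132) = √(81 - 132) = √(-51) = I*√51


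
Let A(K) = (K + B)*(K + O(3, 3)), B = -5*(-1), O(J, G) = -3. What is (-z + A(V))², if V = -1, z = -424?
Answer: 166464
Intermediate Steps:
B = 5
A(K) = (-3 + K)*(5 + K) (A(K) = (K + 5)*(K - 3) = (5 + K)*(-3 + K) = (-3 + K)*(5 + K))
(-z + A(V))² = (-1*(-424) + (-15 + (-1)² + 2*(-1)))² = (424 + (-15 + 1 - 2))² = (424 - 16)² = 408² = 166464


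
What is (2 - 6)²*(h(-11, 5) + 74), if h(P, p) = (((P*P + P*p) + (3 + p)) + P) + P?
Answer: 2016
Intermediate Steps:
h(P, p) = 3 + p + P² + 2*P + P*p (h(P, p) = (((P² + P*p) + (3 + p)) + P) + P = ((3 + p + P² + P*p) + P) + P = (3 + P + p + P² + P*p) + P = 3 + p + P² + 2*P + P*p)
(2 - 6)²*(h(-11, 5) + 74) = (2 - 6)²*((3 + 5 + (-11)² + 2*(-11) - 11*5) + 74) = (-4)²*((3 + 5 + 121 - 22 - 55) + 74) = 16*(52 + 74) = 16*126 = 2016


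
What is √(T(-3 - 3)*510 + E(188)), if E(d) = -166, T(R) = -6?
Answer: I*√3226 ≈ 56.798*I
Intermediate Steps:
√(T(-3 - 3)*510 + E(188)) = √(-6*510 - 166) = √(-3060 - 166) = √(-3226) = I*√3226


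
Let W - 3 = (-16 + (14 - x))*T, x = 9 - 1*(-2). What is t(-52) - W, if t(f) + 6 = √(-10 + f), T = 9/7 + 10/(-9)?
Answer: -424/63 + I*√62 ≈ -6.7302 + 7.874*I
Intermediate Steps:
x = 11 (x = 9 + 2 = 11)
T = 11/63 (T = 9*(⅐) + 10*(-⅑) = 9/7 - 10/9 = 11/63 ≈ 0.17460)
t(f) = -6 + √(-10 + f)
W = 46/63 (W = 3 + (-16 + (14 - 1*11))*(11/63) = 3 + (-16 + (14 - 11))*(11/63) = 3 + (-16 + 3)*(11/63) = 3 - 13*11/63 = 3 - 143/63 = 46/63 ≈ 0.73016)
t(-52) - W = (-6 + √(-10 - 52)) - 1*46/63 = (-6 + √(-62)) - 46/63 = (-6 + I*√62) - 46/63 = -424/63 + I*√62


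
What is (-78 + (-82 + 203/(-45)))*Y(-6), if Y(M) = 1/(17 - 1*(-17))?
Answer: -7403/1530 ≈ -4.8386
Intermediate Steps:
Y(M) = 1/34 (Y(M) = 1/(17 + 17) = 1/34)
(-78 + (-82 + 203/(-45)))*Y(-6) = (-78 + (-82 + 203/(-45)))*(1/34) = (-78 + (-82 + 203*(-1/45)))*(1/34) = (-78 + (-82 - 203/45))*(1/34) = (-78 - 3893/45)*(1/34) = -7403/45*1/34 = -7403/1530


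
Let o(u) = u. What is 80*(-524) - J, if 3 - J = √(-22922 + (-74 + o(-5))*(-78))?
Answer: -41923 + 2*I*√4190 ≈ -41923.0 + 129.46*I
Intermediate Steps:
J = 3 - 2*I*√4190 (J = 3 - √(-22922 + (-74 - 5)*(-78)) = 3 - √(-22922 - 79*(-78)) = 3 - √(-22922 + 6162) = 3 - √(-16760) = 3 - 2*I*√4190 ≈ 3.0 - 129.46*I)
80*(-524) - J = 80*(-524) - (3 - 2*I*√4190) = -41920 + (-3 + 2*I*√4190) = -41923 + 2*I*√4190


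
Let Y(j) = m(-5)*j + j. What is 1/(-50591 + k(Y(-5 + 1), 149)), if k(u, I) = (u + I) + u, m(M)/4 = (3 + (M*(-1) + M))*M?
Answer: -1/49970 ≈ -2.0012e-5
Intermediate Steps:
m(M) = 12*M (m(M) = 4*((3 + (M*(-1) + M))*M) = 4*((3 + (-M + M))*M) = 4*((3 + 0)*M) = 4*(3*M) = 12*M)
Y(j) = -59*j (Y(j) = (12*(-5))*j + j = -60*j + j = -59*j)
k(u, I) = I + 2*u (k(u, I) = (I + u) + u = I + 2*u)
1/(-50591 + k(Y(-5 + 1), 149)) = 1/(-50591 + (149 + 2*(-59*(-5 + 1)))) = 1/(-50591 + (149 + 2*(-59*(-4)))) = 1/(-50591 + (149 + 2*236)) = 1/(-50591 + (149 + 472)) = 1/(-50591 + 621) = 1/(-49970) = -1/49970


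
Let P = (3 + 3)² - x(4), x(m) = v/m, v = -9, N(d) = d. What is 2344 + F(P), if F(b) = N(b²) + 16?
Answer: 61169/16 ≈ 3823.1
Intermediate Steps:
x(m) = -9/m
P = 153/4 (P = (3 + 3)² - (-9)/4 = 6² - (-9)/4 = 36 - 1*(-9/4) = 36 + 9/4 = 153/4 ≈ 38.250)
F(b) = 16 + b² (F(b) = b² + 16 = 16 + b²)
2344 + F(P) = 2344 + (16 + (153/4)²) = 2344 + (16 + 23409/16) = 2344 + 23665/16 = 61169/16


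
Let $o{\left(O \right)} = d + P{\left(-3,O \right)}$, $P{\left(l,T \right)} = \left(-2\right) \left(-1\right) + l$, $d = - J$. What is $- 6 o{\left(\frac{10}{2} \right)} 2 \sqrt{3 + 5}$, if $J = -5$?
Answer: $- 96 \sqrt{2} \approx -135.76$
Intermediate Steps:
$d = 5$ ($d = \left(-1\right) \left(-5\right) = 5$)
$P{\left(l,T \right)} = 2 + l$
$o{\left(O \right)} = 4$ ($o{\left(O \right)} = 5 + \left(2 - 3\right) = 5 - 1 = 4$)
$- 6 o{\left(\frac{10}{2} \right)} 2 \sqrt{3 + 5} = \left(-6\right) 4 \cdot 2 \sqrt{3 + 5} = - 24 \cdot 2 \sqrt{8} = - 24 \cdot 2 \cdot 2 \sqrt{2} = - 24 \cdot 4 \sqrt{2} = - 96 \sqrt{2}$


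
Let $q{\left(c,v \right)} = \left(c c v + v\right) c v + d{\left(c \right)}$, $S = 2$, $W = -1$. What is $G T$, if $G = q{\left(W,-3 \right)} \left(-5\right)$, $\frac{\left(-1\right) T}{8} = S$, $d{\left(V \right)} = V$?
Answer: $-1520$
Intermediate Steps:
$q{\left(c,v \right)} = c + c v \left(v + v c^{2}\right)$ ($q{\left(c,v \right)} = \left(c c v + v\right) c v + c = \left(c^{2} v + v\right) c v + c = \left(v c^{2} + v\right) c v + c = \left(v + v c^{2}\right) c v + c = c \left(v + v c^{2}\right) v + c = c v \left(v + v c^{2}\right) + c = c + c v \left(v + v c^{2}\right)$)
$T = -16$ ($T = \left(-8\right) 2 = -16$)
$G = 95$ ($G = - (1 + \left(-3\right)^{2} + \left(-1\right)^{2} \left(-3\right)^{2}) \left(-5\right) = - (1 + 9 + 1 \cdot 9) \left(-5\right) = - (1 + 9 + 9) \left(-5\right) = \left(-1\right) 19 \left(-5\right) = \left(-19\right) \left(-5\right) = 95$)
$G T = 95 \left(-16\right) = -1520$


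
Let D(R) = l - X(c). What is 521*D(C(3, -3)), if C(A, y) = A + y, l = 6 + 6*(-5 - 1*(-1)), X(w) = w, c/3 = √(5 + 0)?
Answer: -9378 - 1563*√5 ≈ -12873.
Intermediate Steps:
c = 3*√5 (c = 3*√(5 + 0) = 3*√5 ≈ 6.7082)
l = -18 (l = 6 + 6*(-5 + 1) = 6 + 6*(-4) = 6 - 24 = -18)
D(R) = -18 - 3*√5
521*D(C(3, -3)) = 521*(-18 - 3*√5) = -9378 - 1563*√5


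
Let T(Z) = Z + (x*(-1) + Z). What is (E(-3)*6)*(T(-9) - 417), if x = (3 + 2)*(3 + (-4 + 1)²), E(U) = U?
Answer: 8910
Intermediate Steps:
x = 60 (x = 5*(3 + (-3)²) = 5*(3 + 9) = 5*12 = 60)
T(Z) = -60 + 2*Z (T(Z) = Z + (60*(-1) + Z) = Z + (-60 + Z) = -60 + 2*Z)
(E(-3)*6)*(T(-9) - 417) = (-3*6)*((-60 + 2*(-9)) - 417) = -18*((-60 - 18) - 417) = -18*(-78 - 417) = -18*(-495) = 8910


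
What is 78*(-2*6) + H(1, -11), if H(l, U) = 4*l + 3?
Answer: -929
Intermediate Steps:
H(l, U) = 3 + 4*l
78*(-2*6) + H(1, -11) = 78*(-2*6) + (3 + 4*1) = 78*(-12) + (3 + 4) = -936 + 7 = -929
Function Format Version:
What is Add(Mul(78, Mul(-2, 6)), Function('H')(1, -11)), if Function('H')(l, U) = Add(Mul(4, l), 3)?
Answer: -929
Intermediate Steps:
Function('H')(l, U) = Add(3, Mul(4, l))
Add(Mul(78, Mul(-2, 6)), Function('H')(1, -11)) = Add(Mul(78, Mul(-2, 6)), Add(3, Mul(4, 1))) = Add(Mul(78, -12), Add(3, 4)) = Add(-936, 7) = -929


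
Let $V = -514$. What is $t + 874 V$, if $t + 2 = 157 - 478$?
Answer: $-449559$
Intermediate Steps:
$t = -323$ ($t = -2 + \left(157 - 478\right) = -2 - 321 = -323$)
$t + 874 V = -323 + 874 \left(-514\right) = -323 - 449236 = -449559$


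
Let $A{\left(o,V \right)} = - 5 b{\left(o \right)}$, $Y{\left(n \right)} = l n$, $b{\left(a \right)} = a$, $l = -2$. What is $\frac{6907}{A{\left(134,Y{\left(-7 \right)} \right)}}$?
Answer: $- \frac{6907}{670} \approx -10.309$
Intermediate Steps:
$Y{\left(n \right)} = - 2 n$
$A{\left(o,V \right)} = - 5 o$
$\frac{6907}{A{\left(134,Y{\left(-7 \right)} \right)}} = \frac{6907}{\left(-5\right) 134} = \frac{6907}{-670} = 6907 \left(- \frac{1}{670}\right) = - \frac{6907}{670}$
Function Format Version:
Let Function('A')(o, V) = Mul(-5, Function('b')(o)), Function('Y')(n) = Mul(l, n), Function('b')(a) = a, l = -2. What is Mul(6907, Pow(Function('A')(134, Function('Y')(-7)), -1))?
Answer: Rational(-6907, 670) ≈ -10.309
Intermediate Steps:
Function('Y')(n) = Mul(-2, n)
Function('A')(o, V) = Mul(-5, o)
Mul(6907, Pow(Function('A')(134, Function('Y')(-7)), -1)) = Mul(6907, Pow(Mul(-5, 134), -1)) = Mul(6907, Pow(-670, -1)) = Mul(6907, Rational(-1, 670)) = Rational(-6907, 670)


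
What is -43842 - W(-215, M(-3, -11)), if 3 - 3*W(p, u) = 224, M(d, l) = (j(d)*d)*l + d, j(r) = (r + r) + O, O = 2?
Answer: -131305/3 ≈ -43768.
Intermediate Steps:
j(r) = 2 + 2*r (j(r) = (r + r) + 2 = 2*r + 2 = 2 + 2*r)
M(d, l) = d + d*l*(2 + 2*d) (M(d, l) = ((2 + 2*d)*d)*l + d = (d*(2 + 2*d))*l + d = d*l*(2 + 2*d) + d = d + d*l*(2 + 2*d))
W(p, u) = -221/3 (W(p, u) = 1 - 1/3*224 = 1 - 224/3 = -221/3)
-43842 - W(-215, M(-3, -11)) = -43842 - 1*(-221/3) = -43842 + 221/3 = -131305/3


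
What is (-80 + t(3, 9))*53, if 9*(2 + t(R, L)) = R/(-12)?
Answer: -156509/36 ≈ -4347.5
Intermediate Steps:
t(R, L) = -2 - R/108 (t(R, L) = -2 + (R/(-12))/9 = -2 + (R*(-1/12))/9 = -2 + (-R/12)/9 = -2 - R/108)
(-80 + t(3, 9))*53 = (-80 + (-2 - 1/108*3))*53 = (-80 + (-2 - 1/36))*53 = (-80 - 73/36)*53 = -2953/36*53 = -156509/36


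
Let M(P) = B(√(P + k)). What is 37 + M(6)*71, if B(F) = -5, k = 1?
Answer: -318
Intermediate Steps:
M(P) = -5
37 + M(6)*71 = 37 - 5*71 = 37 - 355 = -318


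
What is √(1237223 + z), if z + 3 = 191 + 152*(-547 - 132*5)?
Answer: √1053947 ≈ 1026.6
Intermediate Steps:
z = -183276 (z = -3 + (191 + 152*(-547 - 132*5)) = -3 + (191 + 152*(-547 - 1*660)) = -3 + (191 + 152*(-547 - 660)) = -3 + (191 + 152*(-1207)) = -3 + (191 - 183464) = -3 - 183273 = -183276)
√(1237223 + z) = √(1237223 - 183276) = √1053947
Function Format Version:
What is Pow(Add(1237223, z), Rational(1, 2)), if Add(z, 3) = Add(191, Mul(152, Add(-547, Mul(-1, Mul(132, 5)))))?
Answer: Pow(1053947, Rational(1, 2)) ≈ 1026.6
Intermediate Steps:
z = -183276 (z = Add(-3, Add(191, Mul(152, Add(-547, Mul(-1, Mul(132, 5)))))) = Add(-3, Add(191, Mul(152, Add(-547, Mul(-1, 660))))) = Add(-3, Add(191, Mul(152, Add(-547, -660)))) = Add(-3, Add(191, Mul(152, -1207))) = Add(-3, Add(191, -183464)) = Add(-3, -183273) = -183276)
Pow(Add(1237223, z), Rational(1, 2)) = Pow(Add(1237223, -183276), Rational(1, 2)) = Pow(1053947, Rational(1, 2))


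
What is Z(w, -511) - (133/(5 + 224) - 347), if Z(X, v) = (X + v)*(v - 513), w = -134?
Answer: 151329250/229 ≈ 6.6083e+5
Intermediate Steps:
Z(X, v) = (-513 + v)*(X + v) (Z(X, v) = (X + v)*(-513 + v) = (-513 + v)*(X + v))
Z(w, -511) - (133/(5 + 224) - 347) = ((-511)**2 - 513*(-134) - 513*(-511) - 134*(-511)) - (133/(5 + 224) - 347) = (261121 + 68742 + 262143 + 68474) - (133/229 - 347) = 660480 - ((1/229)*133 - 347) = 660480 - (133/229 - 347) = 660480 - 1*(-79330/229) = 660480 + 79330/229 = 151329250/229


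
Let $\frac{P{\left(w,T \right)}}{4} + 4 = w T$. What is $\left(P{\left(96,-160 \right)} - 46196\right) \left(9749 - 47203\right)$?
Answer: $4031998008$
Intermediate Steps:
$P{\left(w,T \right)} = -16 + 4 T w$ ($P{\left(w,T \right)} = -16 + 4 w T = -16 + 4 T w$)
$\left(P{\left(96,-160 \right)} - 46196\right) \left(9749 - 47203\right) = \left(\left(-16 + 4 \left(-160\right) 96\right) - 46196\right) \left(9749 - 47203\right) = \left(\left(-16 - 61440\right) - 46196\right) \left(-37454\right) = \left(-61456 - 46196\right) \left(-37454\right) = \left(-107652\right) \left(-37454\right) = 4031998008$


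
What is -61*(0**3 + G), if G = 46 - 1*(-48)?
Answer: -5734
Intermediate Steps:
G = 94 (G = 46 + 48 = 94)
-61*(0**3 + G) = -61*(0**3 + 94) = -61*(0 + 94) = -61*94 = -5734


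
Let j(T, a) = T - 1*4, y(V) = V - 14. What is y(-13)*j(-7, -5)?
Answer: 297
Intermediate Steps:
y(V) = -14 + V
j(T, a) = -4 + T (j(T, a) = T - 4 = -4 + T)
y(-13)*j(-7, -5) = (-14 - 13)*(-4 - 7) = -27*(-11) = 297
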